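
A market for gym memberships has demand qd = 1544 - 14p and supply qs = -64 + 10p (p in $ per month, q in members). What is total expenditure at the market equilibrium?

Total expenditure = 40602

Set qd = qs: 1544 - 14p = -64 + 10p, so 1608 = 24p and p* = 67.
Then q* = 1544 - 14(67) = 606.
Total expenditure = p* × q* = 67 × 606 = 40602.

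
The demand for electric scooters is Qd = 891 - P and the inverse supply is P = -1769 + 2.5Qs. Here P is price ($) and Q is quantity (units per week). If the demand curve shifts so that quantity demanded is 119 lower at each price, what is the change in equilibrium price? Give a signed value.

In direct form, Qs = 707.6 + 0.4P.
Set Qd = Qs: 891 - P = 707.6 + 0.4P, so 183.4 = 1.4P and P* = 131.
Then Q* = 891 - 131 = 760.
After the shift, demand is Qd = 772 - P.
The new intersection has 64.4 = 1.4P, i.e. P = 46, Q = 726.
ΔP = 46 - 131 = -85.

ΔP = -85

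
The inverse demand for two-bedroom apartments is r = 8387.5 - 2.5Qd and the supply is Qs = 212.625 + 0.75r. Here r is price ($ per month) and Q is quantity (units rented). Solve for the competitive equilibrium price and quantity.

r* = 2732.5, Q* = 2262

Rewriting in direct form: Qd = 3355 - 0.4r.
Equating demand and supply, 3355 - 0.4r = 212.625 + 0.75r gives 1.15r = 3142.375, so r* = 2732.5.
Substitute back: Q* = 3355 - 0.4(2732.5) = 2262.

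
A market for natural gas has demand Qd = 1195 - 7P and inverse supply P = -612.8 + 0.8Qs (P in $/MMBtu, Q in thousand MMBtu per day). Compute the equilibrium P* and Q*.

In direct form, Qs = 766 + 1.25P.
Equating demand and supply, 1195 - 7P = 766 + 1.25P gives 8.25P = 429, so P* = 52.
Substitute back: Q* = 1195 - 7(52) = 831.

P* = 52, Q* = 831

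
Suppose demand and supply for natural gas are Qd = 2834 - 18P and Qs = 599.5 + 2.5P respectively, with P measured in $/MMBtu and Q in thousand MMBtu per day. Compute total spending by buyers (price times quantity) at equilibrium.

Set Qd = Qs: 2834 - 18P = 599.5 + 2.5P, so 2234.5 = 20.5P and P* = 109.
Then Q* = 2834 - 18(109) = 872.
Total spending by buyers = P* × Q* = 109 × 872 = 95048.

Total spending by buyers = 95048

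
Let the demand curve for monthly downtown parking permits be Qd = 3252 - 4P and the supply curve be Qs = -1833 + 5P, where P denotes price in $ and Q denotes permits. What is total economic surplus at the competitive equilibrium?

Total surplus = 221414.4

The market clears where 3252 - 4P = -1833 + 5P. Rearranging, 9P = 5085, hence P* = 565.
Then Q* = 3252 - 4(565) = 992.
Demand choke price = 813; supply choke price = 366.6. CS = ½(813 - 565)(992) = 123008; PS = ½(565 - 366.6)(992) = 98406.4. Total surplus = 221414.4.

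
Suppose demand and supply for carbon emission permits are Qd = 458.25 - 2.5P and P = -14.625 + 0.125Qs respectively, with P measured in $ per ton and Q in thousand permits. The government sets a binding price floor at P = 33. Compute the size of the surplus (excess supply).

Rewriting in direct form: Qs = 117 + 8P.
Evaluating both curves at the floor price 33 gives Qd = 375.75, Qs = 381.
Surplus = Qs - Qd = 381 - 375.75 = 5.25.

Surplus = 5.25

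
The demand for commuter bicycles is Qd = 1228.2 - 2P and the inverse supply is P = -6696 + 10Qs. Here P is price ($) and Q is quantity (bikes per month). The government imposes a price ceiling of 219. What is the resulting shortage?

Shortage = 98.7

Solving each curve for Q: Qs = 669.6 + 0.1P.
With P fixed at 219, quantity demanded is 790.2 and quantity supplied is 691.5.
Shortage = Qd - Qs = 790.2 - 691.5 = 98.7.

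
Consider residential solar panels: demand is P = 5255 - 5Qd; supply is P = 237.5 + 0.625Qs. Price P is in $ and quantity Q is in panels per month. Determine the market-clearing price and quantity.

P* = 795, Q* = 892

Inverting to quantity form: Qd = 1051 - 0.2P and Qs = -380 + 1.6P.
At equilibrium Qd = Qs, so 1051 - 0.2P = -380 + 1.6P; collecting terms, 1431 = 1.8P and P* = 795.
Plugging P* into demand: Q* = 1051 - 0.2(795) = 892.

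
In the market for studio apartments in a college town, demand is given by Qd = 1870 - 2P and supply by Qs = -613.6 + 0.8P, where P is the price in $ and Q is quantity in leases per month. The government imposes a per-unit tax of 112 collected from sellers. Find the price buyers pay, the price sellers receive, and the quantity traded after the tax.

P_b = 919, P_s = 807, Q = 32

Sellers keep P_s = P_b - 112 per unit, so supply in terms of the buyer price is Qs = -703.2 + 0.8P_b.
Equate demand and the shifted supply: 1870 - 2P_b = -703.2 + 0.8P_b, giving 2.8P_b = 2573.2, so P_b = 919.
Then P_s = 919 - 112 = 807 and Q = 1870 - 2(919) = 32.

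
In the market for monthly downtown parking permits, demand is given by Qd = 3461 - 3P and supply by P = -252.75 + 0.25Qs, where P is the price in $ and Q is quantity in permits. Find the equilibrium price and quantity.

P* = 350, Q* = 2411

Inverting to quantity form: Qs = 1011 + 4P.
Set Qd = Qs: 3461 - 3P = 1011 + 4P, so 2450 = 7P and P* = 350.
From the demand curve, Q* = 3461 - 3(350) = 2411.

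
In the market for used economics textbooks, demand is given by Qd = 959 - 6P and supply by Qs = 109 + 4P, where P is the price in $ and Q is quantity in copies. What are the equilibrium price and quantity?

Set Qd = Qs: 959 - 6P = 109 + 4P, so 850 = 10P and P* = 85.
Then Q* = 959 - 6(85) = 449.

P* = 85, Q* = 449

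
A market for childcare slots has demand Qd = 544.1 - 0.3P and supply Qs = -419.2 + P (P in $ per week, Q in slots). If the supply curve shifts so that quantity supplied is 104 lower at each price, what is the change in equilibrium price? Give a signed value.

The market clears where 544.1 - 0.3P = -419.2 + P. Rearranging, 1.3P = 963.3, hence P* = 741.
Substitute back: Q* = 544.1 - 0.3(741) = 321.8.
After the shift, supply is Qs = -523.2 + P.
The new intersection has 1067.3 = 1.3P, i.e. P = 821, Q = 297.8.
ΔP = 821 - 741 = 80.

ΔP = 80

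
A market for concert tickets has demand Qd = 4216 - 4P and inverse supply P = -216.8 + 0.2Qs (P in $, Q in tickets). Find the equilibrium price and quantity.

P* = 348, Q* = 2824

Inverting to quantity form: Qs = 1084 + 5P.
The market clears where 4216 - 4P = 1084 + 5P. Rearranging, 9P = 3132, hence P* = 348.
From the demand curve, Q* = 4216 - 4(348) = 2824.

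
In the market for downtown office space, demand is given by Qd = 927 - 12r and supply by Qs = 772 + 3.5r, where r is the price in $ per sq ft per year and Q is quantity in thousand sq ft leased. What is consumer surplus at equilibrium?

Consumer surplus = 27135.375

Equating demand and supply, 927 - 12r = 772 + 3.5r gives 15.5r = 155, so r* = 10.
Plugging r* into demand: Q* = 927 - 12(10) = 807.
Demand choke price (Qd = 0): r = 927/12 = 77.25. Consumer surplus = ½ × (77.25 - 10) × 807 = 27135.375.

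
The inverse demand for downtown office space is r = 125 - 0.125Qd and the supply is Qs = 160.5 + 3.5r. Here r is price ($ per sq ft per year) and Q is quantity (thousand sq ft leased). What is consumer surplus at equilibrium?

Consumer surplus = 10816

Inverting to quantity form: Qd = 1000 - 8r.
The market clears where 1000 - 8r = 160.5 + 3.5r. Rearranging, 11.5r = 839.5, hence r* = 73.
Then Q* = 1000 - 8(73) = 416.
Demand choke price (Qd = 0): r = 1000/8 = 125. Consumer surplus = ½ × (125 - 73) × 416 = 10816.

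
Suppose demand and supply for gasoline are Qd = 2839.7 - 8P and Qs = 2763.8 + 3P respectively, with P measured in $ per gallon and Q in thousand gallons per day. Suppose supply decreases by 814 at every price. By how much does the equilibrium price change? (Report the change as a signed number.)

Equating demand and supply, 2839.7 - 8P = 2763.8 + 3P gives 11P = 75.9, so P* = 6.9.
From the demand curve, Q* = 2839.7 - 8(6.9) = 2784.5.
After the shift, supply is Qs = 1949.8 + 3P.
Re-solving, 11P = 889.9 gives P = 80.9 and Q = 2192.5.
ΔP = 80.9 - 6.9 = 74.

ΔP = 74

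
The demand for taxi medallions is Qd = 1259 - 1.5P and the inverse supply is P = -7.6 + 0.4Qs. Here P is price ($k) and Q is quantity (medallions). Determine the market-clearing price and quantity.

In direct form, Qs = 19 + 2.5P.
The market clears where 1259 - 1.5P = 19 + 2.5P. Rearranging, 4P = 1240, hence P* = 310.
Substitute back: Q* = 1259 - 1.5(310) = 794.

P* = 310, Q* = 794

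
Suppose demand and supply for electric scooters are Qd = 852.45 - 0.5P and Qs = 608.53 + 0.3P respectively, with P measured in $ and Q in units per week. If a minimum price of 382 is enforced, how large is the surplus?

Evaluating both curves at the floor price 382 gives Qd = 661.45, Qs = 723.13.
Surplus = Qs - Qd = 723.13 - 661.45 = 61.68.

Surplus = 61.68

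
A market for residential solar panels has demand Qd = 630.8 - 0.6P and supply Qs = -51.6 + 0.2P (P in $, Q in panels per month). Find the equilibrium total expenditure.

Set Qd = Qs: 630.8 - 0.6P = -51.6 + 0.2P, so 682.4 = 0.8P and P* = 853.
Substitute back: Q* = 630.8 - 0.6(853) = 119.
Total expenditure = P* × Q* = 853 × 119 = 101507.

Total expenditure = 101507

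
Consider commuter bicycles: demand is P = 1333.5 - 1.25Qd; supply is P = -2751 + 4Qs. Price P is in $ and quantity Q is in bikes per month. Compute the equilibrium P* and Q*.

Inverting to quantity form: Qd = 1066.8 - 0.8P and Qs = 687.75 + 0.25P.
Set Qd = Qs: 1066.8 - 0.8P = 687.75 + 0.25P, so 379.05 = 1.05P and P* = 361.
Substitute back: Q* = 1066.8 - 0.8(361) = 778.

P* = 361, Q* = 778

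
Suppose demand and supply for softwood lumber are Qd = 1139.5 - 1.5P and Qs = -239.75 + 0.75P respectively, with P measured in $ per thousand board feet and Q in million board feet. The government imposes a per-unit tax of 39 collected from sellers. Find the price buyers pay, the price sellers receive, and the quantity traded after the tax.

The tax drives a wedge P_b - P_s = 39. Substituting P_s = P_b - 39 into supply: Qs = -269 + 0.75P_b.
Market clearing requires 1139.5 - 1.5P_b = -269 + 0.75P_b; hence 1408.5 = 2.25P_b and P_b = 626.
Then P_s = 626 - 39 = 587 and Q = 1139.5 - 1.5(626) = 200.5.

P_b = 626, P_s = 587, Q = 200.5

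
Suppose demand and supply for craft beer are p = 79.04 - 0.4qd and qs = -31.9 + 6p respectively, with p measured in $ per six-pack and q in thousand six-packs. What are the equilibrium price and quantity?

p* = 27, q* = 130.1

In direct form, qd = 197.6 - 2.5p.
At equilibrium qd = qs, so 197.6 - 2.5p = -31.9 + 6p; collecting terms, 229.5 = 8.5p and p* = 27.
Plugging p* into demand: q* = 197.6 - 2.5(27) = 130.1.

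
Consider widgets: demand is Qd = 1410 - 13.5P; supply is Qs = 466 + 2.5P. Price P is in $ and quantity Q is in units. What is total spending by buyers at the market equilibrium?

The market clears where 1410 - 13.5P = 466 + 2.5P. Rearranging, 16P = 944, hence P* = 59.
Substitute back: Q* = 1410 - 13.5(59) = 613.5.
Total spending by buyers = P* × Q* = 59 × 613.5 = 36196.5.

Total spending by buyers = 36196.5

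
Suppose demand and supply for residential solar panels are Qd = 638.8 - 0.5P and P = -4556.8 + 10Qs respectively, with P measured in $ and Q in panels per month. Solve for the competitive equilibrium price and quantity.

P* = 305.2, Q* = 486.2

In direct form, Qs = 455.68 + 0.1P.
The market clears where 638.8 - 0.5P = 455.68 + 0.1P. Rearranging, 0.6P = 183.12, hence P* = 305.2.
Then Q* = 638.8 - 0.5(305.2) = 486.2.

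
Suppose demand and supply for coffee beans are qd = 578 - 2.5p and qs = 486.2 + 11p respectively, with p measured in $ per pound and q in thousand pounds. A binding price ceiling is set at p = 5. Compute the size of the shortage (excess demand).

Evaluating both curves at the ceiling price 5 gives qd = 565.5, qs = 541.2.
Shortage = qd - qs = 565.5 - 541.2 = 24.3.

Shortage = 24.3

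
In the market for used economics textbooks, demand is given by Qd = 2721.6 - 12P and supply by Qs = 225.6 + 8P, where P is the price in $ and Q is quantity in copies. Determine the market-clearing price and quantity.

P* = 124.8, Q* = 1224

The market clears where 2721.6 - 12P = 225.6 + 8P. Rearranging, 20P = 2496, hence P* = 124.8.
Plugging P* into demand: Q* = 2721.6 - 12(124.8) = 1224.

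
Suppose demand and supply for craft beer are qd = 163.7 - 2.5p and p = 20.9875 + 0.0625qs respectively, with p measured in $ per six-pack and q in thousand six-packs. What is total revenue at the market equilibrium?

Total revenue = 2597.4

Rewriting in direct form: qs = -335.8 + 16p.
Set qd = qs: 163.7 - 2.5p = -335.8 + 16p, so 499.5 = 18.5p and p* = 27.
Substitute back: q* = 163.7 - 2.5(27) = 96.2.
Total revenue = p* × q* = 27 × 96.2 = 2597.4.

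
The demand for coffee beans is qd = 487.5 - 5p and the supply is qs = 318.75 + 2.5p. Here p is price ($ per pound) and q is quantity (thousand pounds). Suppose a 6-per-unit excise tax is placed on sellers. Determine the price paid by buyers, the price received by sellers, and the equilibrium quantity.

With a tax of 6 on sellers, they supply based on the net price p_s = p_b - 6, so qs = 303.75 + 2.5p_b.
Set qd = qs: 487.5 - 5p_b = 303.75 + 2.5p_b, so 183.75 = 7.5p_b and p_b = 24.5.
So p_s = 18.5 and the quantity traded is q = 487.5 - 5(24.5) = 365.

p_b = 24.5, p_s = 18.5, q = 365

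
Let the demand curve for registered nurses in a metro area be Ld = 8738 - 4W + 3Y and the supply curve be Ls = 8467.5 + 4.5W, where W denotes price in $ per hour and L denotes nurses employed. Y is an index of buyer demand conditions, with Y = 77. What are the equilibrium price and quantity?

W* = 59, L* = 8733

With Y = 77, demand is Ld = 8969 - 4W.
At equilibrium Ld = Ls, so 8969 - 4W = 8467.5 + 4.5W; collecting terms, 501.5 = 8.5W and W* = 59.
Substitute back: L* = 8969 - 4(59) = 8733.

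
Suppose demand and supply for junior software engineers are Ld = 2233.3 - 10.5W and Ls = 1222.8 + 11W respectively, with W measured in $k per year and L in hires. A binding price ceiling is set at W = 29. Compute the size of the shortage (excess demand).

Shortage = 387

With W fixed at 29, quantity demanded is 1928.8 and quantity supplied is 1541.8.
Shortage = Ld - Ls = 1928.8 - 1541.8 = 387.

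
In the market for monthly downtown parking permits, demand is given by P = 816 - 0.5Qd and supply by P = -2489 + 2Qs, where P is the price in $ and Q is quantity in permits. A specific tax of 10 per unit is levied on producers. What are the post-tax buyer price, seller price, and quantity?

P_b = 157, P_s = 147, Q = 1318

Inverting to quantity form: Qd = 1632 - 2P and Qs = 1244.5 + 0.5P.
Producers keep P_s = P_b - 10 per unit, so supply in terms of the buyer price is Qs = 1239.5 + 0.5P_b.
Set Qd = Qs: 1632 - 2P_b = 1239.5 + 0.5P_b, so 392.5 = 2.5P_b and P_b = 157.
So P_s = 147 and the quantity traded is Q = 1632 - 2(157) = 1318.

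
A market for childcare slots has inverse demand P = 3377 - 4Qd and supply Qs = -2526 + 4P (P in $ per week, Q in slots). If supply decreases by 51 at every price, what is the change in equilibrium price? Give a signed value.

ΔP = 12

In direct form, Qd = 844.25 - 0.25P.
Equating demand and supply, 844.25 - 0.25P = -2526 + 4P gives 4.25P = 3370.25, so P* = 793.
Then Q* = 844.25 - 0.25(793) = 646.
After the shift, supply is Qs = -2577 + 4P.
The new intersection has 3421.25 = 4.25P, i.e. P = 805, Q = 643.
ΔP = 805 - 793 = 12.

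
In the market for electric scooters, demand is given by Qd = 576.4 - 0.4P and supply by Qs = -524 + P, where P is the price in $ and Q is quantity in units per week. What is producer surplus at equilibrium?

Producer surplus = 34322

At equilibrium Qd = Qs, so 576.4 - 0.4P = -524 + P; collecting terms, 1100.4 = 1.4P and P* = 786.
Plugging P* into demand: Q* = 576.4 - 0.4(786) = 262.
Supply choke price (Qs = 0): P = 524. Producer surplus = ½ × (786 - 524) × 262 = 34322.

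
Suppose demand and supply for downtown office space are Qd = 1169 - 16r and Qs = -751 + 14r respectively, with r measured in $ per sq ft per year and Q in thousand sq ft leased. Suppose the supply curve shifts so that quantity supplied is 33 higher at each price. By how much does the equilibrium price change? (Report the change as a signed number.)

Δr = -1.1

The market clears where 1169 - 16r = -751 + 14r. Rearranging, 30r = 1920, hence r* = 64.
Plugging r* into demand: Q* = 1169 - 16(64) = 145.
After the shift, supply is Qs = -718 + 14r.
Re-solving, 30r = 1887 gives r = 62.9 and Q = 162.6.
Δr = 62.9 - 64 = -1.1.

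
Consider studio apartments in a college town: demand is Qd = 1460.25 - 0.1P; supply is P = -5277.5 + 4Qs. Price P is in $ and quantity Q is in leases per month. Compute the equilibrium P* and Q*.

In direct form, Qs = 1319.375 + 0.25P.
Equating demand and supply, 1460.25 - 0.1P = 1319.375 + 0.25P gives 0.35P = 140.875, so P* = 402.5.
Substitute back: Q* = 1460.25 - 0.1(402.5) = 1420.

P* = 402.5, Q* = 1420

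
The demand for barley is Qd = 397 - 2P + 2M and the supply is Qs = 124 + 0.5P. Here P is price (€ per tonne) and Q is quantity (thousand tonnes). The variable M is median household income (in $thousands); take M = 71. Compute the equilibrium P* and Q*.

With M = 71, demand is Qd = 539 - 2P.
Equating demand and supply, 539 - 2P = 124 + 0.5P gives 2.5P = 415, so P* = 166.
Substitute back: Q* = 539 - 2(166) = 207.

P* = 166, Q* = 207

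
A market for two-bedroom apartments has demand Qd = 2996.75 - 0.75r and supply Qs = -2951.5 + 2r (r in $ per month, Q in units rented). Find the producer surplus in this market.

Equating demand and supply, 2996.75 - 0.75r = -2951.5 + 2r gives 2.75r = 5948.25, so r* = 2163.
Then Q* = 2996.75 - 0.75(2163) = 1374.5.
Supply choke price (Qs = 0): r = 1475.75. Producer surplus = ½ × (2163 - 1475.75) × 1374.5 = 472312.5625.

Producer surplus = 472312.5625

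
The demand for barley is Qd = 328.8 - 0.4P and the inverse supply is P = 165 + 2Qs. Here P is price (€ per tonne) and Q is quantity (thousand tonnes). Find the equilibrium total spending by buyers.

Inverting to quantity form: Qs = -82.5 + 0.5P.
Set Qd = Qs: 328.8 - 0.4P = -82.5 + 0.5P, so 411.3 = 0.9P and P* = 457.
Plugging P* into demand: Q* = 328.8 - 0.4(457) = 146.
Total spending by buyers = P* × Q* = 457 × 146 = 66722.

Total spending by buyers = 66722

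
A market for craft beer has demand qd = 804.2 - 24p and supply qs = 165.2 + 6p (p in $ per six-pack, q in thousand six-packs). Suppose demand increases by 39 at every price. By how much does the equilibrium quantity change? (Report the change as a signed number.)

Δq = 7.8

The market clears where 804.2 - 24p = 165.2 + 6p. Rearranging, 30p = 639, hence p* = 21.3.
Then q* = 804.2 - 24(21.3) = 293.
After the shift, demand is qd = 843.2 - 24p.
New equilibrium: 678 = 30p, so p = 22.6 and q = 300.8.
Δq = 300.8 - 293 = 7.8.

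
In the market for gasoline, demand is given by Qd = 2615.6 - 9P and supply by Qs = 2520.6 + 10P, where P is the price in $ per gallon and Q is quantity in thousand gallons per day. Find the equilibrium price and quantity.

P* = 5, Q* = 2570.6

At equilibrium Qd = Qs, so 2615.6 - 9P = 2520.6 + 10P; collecting terms, 95 = 19P and P* = 5.
Substitute back: Q* = 2615.6 - 9(5) = 2570.6.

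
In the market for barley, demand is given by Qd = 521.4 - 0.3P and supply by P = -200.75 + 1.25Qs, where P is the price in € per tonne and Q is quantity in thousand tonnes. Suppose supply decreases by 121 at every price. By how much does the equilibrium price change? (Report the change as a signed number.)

In direct form, Qs = 160.6 + 0.8P.
At equilibrium Qd = Qs, so 521.4 - 0.3P = 160.6 + 0.8P; collecting terms, 360.8 = 1.1P and P* = 328.
From the demand curve, Q* = 521.4 - 0.3(328) = 423.
After the shift, supply is Qs = 39.6 + 0.8P.
New equilibrium: 481.8 = 1.1P, so P = 438 and Q = 390.
ΔP = 438 - 328 = 110.

ΔP = 110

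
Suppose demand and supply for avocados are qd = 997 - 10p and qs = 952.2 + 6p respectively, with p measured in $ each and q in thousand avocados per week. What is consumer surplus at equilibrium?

At equilibrium qd = qs, so 997 - 10p = 952.2 + 6p; collecting terms, 44.8 = 16p and p* = 2.8.
Substitute back: q* = 997 - 10(2.8) = 969.
Demand choke price (qd = 0): p = 997/10 = 99.7. Consumer surplus = ½ × (99.7 - 2.8) × 969 = 46948.05.

Consumer surplus = 46948.05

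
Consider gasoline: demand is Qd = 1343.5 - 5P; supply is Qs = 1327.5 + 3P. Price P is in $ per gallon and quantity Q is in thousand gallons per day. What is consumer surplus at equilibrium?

Consumer surplus = 177822.225

Set Qd = Qs: 1343.5 - 5P = 1327.5 + 3P, so 16 = 8P and P* = 2.
Plugging P* into demand: Q* = 1343.5 - 5(2) = 1333.5.
Demand choke price (Qd = 0): P = 1343.5/5 = 268.7. Consumer surplus = ½ × (268.7 - 2) × 1333.5 = 177822.225.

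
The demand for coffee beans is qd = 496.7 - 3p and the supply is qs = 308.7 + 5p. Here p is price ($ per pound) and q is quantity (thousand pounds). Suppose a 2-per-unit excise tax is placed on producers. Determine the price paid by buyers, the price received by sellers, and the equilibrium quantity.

p_b = 24.75, p_s = 22.75, q = 422.45

With a tax of 2 on producers, they supply based on the net price p_s = p_b - 2, so qs = 298.7 + 5p_b.
Market clearing requires 496.7 - 3p_b = 298.7 + 5p_b; hence 198 = 8p_b and p_b = 24.75.
Then p_s = 24.75 - 2 = 22.75 and q = 496.7 - 3(24.75) = 422.45.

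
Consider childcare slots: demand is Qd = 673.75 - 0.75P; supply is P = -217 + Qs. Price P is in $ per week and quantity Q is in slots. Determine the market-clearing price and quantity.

P* = 261, Q* = 478

Solving each curve for Q: Qs = 217 + P.
Equating demand and supply, 673.75 - 0.75P = 217 + P gives 1.75P = 456.75, so P* = 261.
Plugging P* into demand: Q* = 673.75 - 0.75(261) = 478.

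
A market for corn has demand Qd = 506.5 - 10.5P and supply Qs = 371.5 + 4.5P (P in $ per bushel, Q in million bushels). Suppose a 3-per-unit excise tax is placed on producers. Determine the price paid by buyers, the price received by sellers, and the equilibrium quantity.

P_b = 9.9, P_s = 6.9, Q = 402.55

Producers keep P_s = P_b - 3 per unit, so supply in terms of the buyer price is Qs = 358 + 4.5P_b.
Equate demand and the shifted supply: 506.5 - 10.5P_b = 358 + 4.5P_b, giving 15P_b = 148.5, so P_b = 9.9.
Then P_s = 9.9 - 3 = 6.9 and Q = 506.5 - 10.5(9.9) = 402.55.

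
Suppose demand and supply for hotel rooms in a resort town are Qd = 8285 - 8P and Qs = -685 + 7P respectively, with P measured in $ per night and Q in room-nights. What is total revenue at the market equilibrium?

Set Qd = Qs: 8285 - 8P = -685 + 7P, so 8970 = 15P and P* = 598.
Then Q* = 8285 - 8(598) = 3501.
Total revenue = P* × Q* = 598 × 3501 = 2093598.

Total revenue = 2093598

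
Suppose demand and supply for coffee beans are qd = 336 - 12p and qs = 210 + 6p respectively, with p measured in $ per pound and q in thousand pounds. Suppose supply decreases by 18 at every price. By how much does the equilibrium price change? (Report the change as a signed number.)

Set qd = qs: 336 - 12p = 210 + 6p, so 126 = 18p and p* = 7.
From the demand curve, q* = 336 - 12(7) = 252.
After the shift, supply is qs = 192 + 6p.
Re-solving, 18p = 144 gives p = 8 and q = 240.
Δp = 8 - 7 = 1.

Δp = 1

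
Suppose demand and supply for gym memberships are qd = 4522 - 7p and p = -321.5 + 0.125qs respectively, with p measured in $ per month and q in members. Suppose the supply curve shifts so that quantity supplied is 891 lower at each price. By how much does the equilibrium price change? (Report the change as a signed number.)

Δp = 59.4

Solving each curve for q: qs = 2572 + 8p.
Equating demand and supply, 4522 - 7p = 2572 + 8p gives 15p = 1950, so p* = 130.
From the demand curve, q* = 4522 - 7(130) = 3612.
After the shift, supply is qs = 1681 + 8p.
The new intersection has 2841 = 15p, i.e. p = 189.4, q = 3196.2.
Δp = 189.4 - 130 = 59.4.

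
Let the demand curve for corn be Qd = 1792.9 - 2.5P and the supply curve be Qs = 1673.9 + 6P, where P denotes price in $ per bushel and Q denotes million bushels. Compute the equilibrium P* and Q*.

Equating demand and supply, 1792.9 - 2.5P = 1673.9 + 6P gives 8.5P = 119, so P* = 14.
Then Q* = 1792.9 - 2.5(14) = 1757.9.

P* = 14, Q* = 1757.9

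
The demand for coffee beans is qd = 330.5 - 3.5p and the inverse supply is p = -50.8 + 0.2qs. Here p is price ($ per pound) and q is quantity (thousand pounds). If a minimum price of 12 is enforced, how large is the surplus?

Solving each curve for q: qs = 254 + 5p.
With p fixed at 12, quantity demanded is 288.5 and quantity supplied is 314.
Surplus = qs - qd = 314 - 288.5 = 25.5.

Surplus = 25.5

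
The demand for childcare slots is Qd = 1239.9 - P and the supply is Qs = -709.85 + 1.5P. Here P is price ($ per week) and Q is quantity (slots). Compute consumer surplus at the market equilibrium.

Consumer surplus = 105800

At equilibrium Qd = Qs, so 1239.9 - P = -709.85 + 1.5P; collecting terms, 1949.75 = 2.5P and P* = 779.9.
From the demand curve, Q* = 1239.9 - 779.9 = 460.
Demand choke price (Qd = 0): P = 1239.9. Consumer surplus = ½ × (1239.9 - 779.9) × 460 = 105800.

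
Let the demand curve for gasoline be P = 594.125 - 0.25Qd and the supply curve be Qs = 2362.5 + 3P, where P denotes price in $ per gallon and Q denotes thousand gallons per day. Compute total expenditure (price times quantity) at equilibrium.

In direct form, Qd = 2376.5 - 4P.
The market clears where 2376.5 - 4P = 2362.5 + 3P. Rearranging, 7P = 14, hence P* = 2.
Plugging P* into demand: Q* = 2376.5 - 4(2) = 2368.5.
Total expenditure = P* × Q* = 2 × 2368.5 = 4737.

Total expenditure = 4737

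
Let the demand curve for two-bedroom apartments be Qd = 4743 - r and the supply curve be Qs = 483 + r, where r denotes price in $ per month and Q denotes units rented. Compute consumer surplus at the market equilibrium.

The market clears where 4743 - r = 483 + r. Rearranging, 2r = 4260, hence r* = 2130.
Substitute back: Q* = 4743 - 2130 = 2613.
Demand choke price (Qd = 0): r = 4743. Consumer surplus = ½ × (4743 - 2130) × 2613 = 3413884.5.

Consumer surplus = 3413884.5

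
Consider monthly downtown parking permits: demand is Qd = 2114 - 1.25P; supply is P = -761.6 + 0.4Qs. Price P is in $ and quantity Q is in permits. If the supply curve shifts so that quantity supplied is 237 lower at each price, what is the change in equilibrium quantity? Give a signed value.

Rewriting in direct form: Qs = 1904 + 2.5P.
Equating demand and supply, 2114 - 1.25P = 1904 + 2.5P gives 3.75P = 210, so P* = 56.
Then Q* = 2114 - 1.25(56) = 2044.
After the shift, supply is Qs = 1667 + 2.5P.
The new intersection has 447 = 3.75P, i.e. P = 119.2, Q = 1965.
ΔQ = 1965 - 2044 = -79.

ΔQ = -79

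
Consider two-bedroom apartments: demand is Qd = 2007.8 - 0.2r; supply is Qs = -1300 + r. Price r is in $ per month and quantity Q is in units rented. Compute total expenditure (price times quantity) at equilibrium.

Total expenditure = 4014842.25

Set Qd = Qs: 2007.8 - 0.2r = -1300 + r, so 3307.8 = 1.2r and r* = 2756.5.
Substitute back: Q* = 2007.8 - 0.2(2756.5) = 1456.5.
Total expenditure = r* × Q* = 2756.5 × 1456.5 = 4014842.25.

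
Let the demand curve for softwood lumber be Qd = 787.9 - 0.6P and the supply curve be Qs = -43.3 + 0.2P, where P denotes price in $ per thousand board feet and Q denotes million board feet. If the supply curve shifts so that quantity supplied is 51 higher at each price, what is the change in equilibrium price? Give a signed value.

The market clears where 787.9 - 0.6P = -43.3 + 0.2P. Rearranging, 0.8P = 831.2, hence P* = 1039.
Plugging P* into demand: Q* = 787.9 - 0.6(1039) = 164.5.
After the shift, supply is Qs = 7.7 + 0.2P.
New equilibrium: 780.2 = 0.8P, so P = 975.25 and Q = 202.75.
ΔP = 975.25 - 1039 = -63.75.

ΔP = -63.75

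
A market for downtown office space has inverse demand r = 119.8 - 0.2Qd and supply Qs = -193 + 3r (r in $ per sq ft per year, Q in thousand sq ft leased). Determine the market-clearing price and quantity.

r* = 99, Q* = 104

Inverting to quantity form: Qd = 599 - 5r.
Equating demand and supply, 599 - 5r = -193 + 3r gives 8r = 792, so r* = 99.
Substitute back: Q* = 599 - 5(99) = 104.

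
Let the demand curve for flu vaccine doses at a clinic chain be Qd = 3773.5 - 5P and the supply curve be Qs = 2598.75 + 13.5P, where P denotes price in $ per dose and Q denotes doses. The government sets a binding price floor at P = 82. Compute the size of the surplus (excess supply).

Surplus = 342.25

At P = 82: Qd = 3363.5 and Qs = 3705.75.
Surplus = Qs - Qd = 3705.75 - 3363.5 = 342.25.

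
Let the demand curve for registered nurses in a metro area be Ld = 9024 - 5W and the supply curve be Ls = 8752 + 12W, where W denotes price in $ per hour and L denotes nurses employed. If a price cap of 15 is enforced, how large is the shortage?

With W fixed at 15, quantity demanded is 8949 and quantity supplied is 8932.
Shortage = Ld - Ls = 8949 - 8932 = 17.

Shortage = 17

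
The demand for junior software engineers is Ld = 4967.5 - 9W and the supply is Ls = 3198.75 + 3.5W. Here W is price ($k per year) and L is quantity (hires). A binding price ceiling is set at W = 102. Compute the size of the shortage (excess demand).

Shortage = 493.75

Evaluating both curves at the ceiling price 102 gives Ld = 4049.5, Ls = 3555.75.
Shortage = Ld - Ls = 4049.5 - 3555.75 = 493.75.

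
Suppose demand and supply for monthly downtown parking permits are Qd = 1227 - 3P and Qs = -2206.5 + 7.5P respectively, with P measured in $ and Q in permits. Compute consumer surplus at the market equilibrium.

Consumer surplus = 10086

Equating demand and supply, 1227 - 3P = -2206.5 + 7.5P gives 10.5P = 3433.5, so P* = 327.
Plugging P* into demand: Q* = 1227 - 3(327) = 246.
Demand choke price (Qd = 0): P = 1227/3 = 409. Consumer surplus = ½ × (409 - 327) × 246 = 10086.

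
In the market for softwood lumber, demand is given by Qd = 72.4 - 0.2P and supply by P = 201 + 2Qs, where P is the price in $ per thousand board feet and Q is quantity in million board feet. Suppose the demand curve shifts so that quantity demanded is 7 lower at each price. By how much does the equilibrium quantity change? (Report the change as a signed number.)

ΔQ = -5

In direct form, Qs = -100.5 + 0.5P.
At equilibrium Qd = Qs, so 72.4 - 0.2P = -100.5 + 0.5P; collecting terms, 172.9 = 0.7P and P* = 247.
Plugging P* into demand: Q* = 72.4 - 0.2(247) = 23.
After the shift, demand is Qd = 65.4 - 0.2P.
The new intersection has 165.9 = 0.7P, i.e. P = 237, Q = 18.
ΔQ = 18 - 23 = -5.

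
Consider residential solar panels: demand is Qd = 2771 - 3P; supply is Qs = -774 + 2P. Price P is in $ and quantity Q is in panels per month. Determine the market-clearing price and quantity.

Set Qd = Qs: 2771 - 3P = -774 + 2P, so 3545 = 5P and P* = 709.
Then Q* = 2771 - 3(709) = 644.

P* = 709, Q* = 644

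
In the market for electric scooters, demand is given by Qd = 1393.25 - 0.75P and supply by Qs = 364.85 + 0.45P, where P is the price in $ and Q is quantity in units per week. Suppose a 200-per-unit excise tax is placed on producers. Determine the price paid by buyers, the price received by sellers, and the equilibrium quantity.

P_b = 932, P_s = 732, Q = 694.25

Producers keep P_s = P_b - 200 per unit, so supply in terms of the buyer price is Qs = 274.85 + 0.45P_b.
Equate demand and the shifted supply: 1393.25 - 0.75P_b = 274.85 + 0.45P_b, giving 1.2P_b = 1118.4, so P_b = 932.
So P_s = 732 and the quantity traded is Q = 1393.25 - 0.75(932) = 694.25.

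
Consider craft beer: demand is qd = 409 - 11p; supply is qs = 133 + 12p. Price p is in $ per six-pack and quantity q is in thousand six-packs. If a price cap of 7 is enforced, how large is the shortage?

With p fixed at 7, quantity demanded is 332 and quantity supplied is 217.
Shortage = qd - qs = 332 - 217 = 115.

Shortage = 115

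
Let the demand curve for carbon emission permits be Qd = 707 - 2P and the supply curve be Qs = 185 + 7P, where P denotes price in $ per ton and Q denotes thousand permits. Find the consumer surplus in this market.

At equilibrium Qd = Qs, so 707 - 2P = 185 + 7P; collecting terms, 522 = 9P and P* = 58.
Substitute back: Q* = 707 - 2(58) = 591.
Demand choke price (Qd = 0): P = 707/2 = 353.5. Consumer surplus = ½ × (353.5 - 58) × 591 = 87320.25.

Consumer surplus = 87320.25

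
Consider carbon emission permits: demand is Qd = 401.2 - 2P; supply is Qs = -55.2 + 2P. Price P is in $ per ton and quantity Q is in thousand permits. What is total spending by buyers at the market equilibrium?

Total spending by buyers = 19739.3

Set Qd = Qs: 401.2 - 2P = -55.2 + 2P, so 456.4 = 4P and P* = 114.1.
Plugging P* into demand: Q* = 401.2 - 2(114.1) = 173.
Total spending by buyers = P* × Q* = 114.1 × 173 = 19739.3.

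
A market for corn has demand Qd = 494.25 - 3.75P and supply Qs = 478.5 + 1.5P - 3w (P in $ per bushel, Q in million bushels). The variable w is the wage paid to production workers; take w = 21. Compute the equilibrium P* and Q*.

With w = 21, supply is Qs = 415.5 + 1.5P.
The market clears where 494.25 - 3.75P = 415.5 + 1.5P. Rearranging, 5.25P = 78.75, hence P* = 15.
Then Q* = 494.25 - 3.75(15) = 438.

P* = 15, Q* = 438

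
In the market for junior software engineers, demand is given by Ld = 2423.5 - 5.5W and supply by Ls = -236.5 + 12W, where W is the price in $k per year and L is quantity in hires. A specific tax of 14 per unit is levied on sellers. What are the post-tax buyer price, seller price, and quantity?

Sellers keep W_s = W_b - 14 per unit, so supply in terms of the buyer price is Ls = -404.5 + 12W_b.
Equate demand and the shifted supply: 2423.5 - 5.5W_b = -404.5 + 12W_b, giving 17.5W_b = 2828, so W_b = 161.6.
So W_s = 147.6 and the quantity traded is L = 2423.5 - 5.5(161.6) = 1534.7.

W_b = 161.6, W_s = 147.6, L = 1534.7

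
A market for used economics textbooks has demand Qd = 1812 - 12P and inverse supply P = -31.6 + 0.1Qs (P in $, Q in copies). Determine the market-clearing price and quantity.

Rewriting in direct form: Qs = 316 + 10P.
Equating demand and supply, 1812 - 12P = 316 + 10P gives 22P = 1496, so P* = 68.
From the demand curve, Q* = 1812 - 12(68) = 996.

P* = 68, Q* = 996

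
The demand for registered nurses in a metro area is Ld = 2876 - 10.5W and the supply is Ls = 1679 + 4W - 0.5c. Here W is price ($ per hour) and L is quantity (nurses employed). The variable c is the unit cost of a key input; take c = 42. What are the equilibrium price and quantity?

W* = 84, L* = 1994

With c = 42, supply is Ls = 1658 + 4W.
Equating demand and supply, 2876 - 10.5W = 1658 + 4W gives 14.5W = 1218, so W* = 84.
Substitute back: L* = 2876 - 10.5(84) = 1994.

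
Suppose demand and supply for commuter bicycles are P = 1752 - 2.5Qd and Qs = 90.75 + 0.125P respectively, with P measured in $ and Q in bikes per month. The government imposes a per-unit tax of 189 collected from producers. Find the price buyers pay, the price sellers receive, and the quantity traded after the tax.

Solving each curve for Q: Qd = 700.8 - 0.4P.
With a tax of 189 on producers, they supply based on the net price P_s = P_b - 189, so Qs = 67.125 + 0.125P_b.
Set Qd = Qs: 700.8 - 0.4P_b = 67.125 + 0.125P_b, so 633.675 = 0.525P_b and P_b = 1207.
So P_s = 1018 and the quantity traded is Q = 700.8 - 0.4(1207) = 218.

P_b = 1207, P_s = 1018, Q = 218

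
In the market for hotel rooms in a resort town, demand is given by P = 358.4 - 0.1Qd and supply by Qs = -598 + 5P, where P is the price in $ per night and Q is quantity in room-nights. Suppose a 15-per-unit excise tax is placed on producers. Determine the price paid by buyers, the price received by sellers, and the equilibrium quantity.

P_b = 283.8, P_s = 268.8, Q = 746

Inverting to quantity form: Qd = 3584 - 10P.
The tax drives a wedge P_b - P_s = 15. Substituting P_s = P_b - 15 into supply: Qs = -673 + 5P_b.
Equate demand and the shifted supply: 3584 - 10P_b = -673 + 5P_b, giving 15P_b = 4257, so P_b = 283.8.
Then P_s = 283.8 - 15 = 268.8 and Q = 3584 - 10(283.8) = 746.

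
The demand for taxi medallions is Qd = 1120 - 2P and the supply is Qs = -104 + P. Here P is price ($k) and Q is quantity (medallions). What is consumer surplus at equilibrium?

Consumer surplus = 23104

At equilibrium Qd = Qs, so 1120 - 2P = -104 + P; collecting terms, 1224 = 3P and P* = 408.
Then Q* = 1120 - 2(408) = 304.
Demand choke price (Qd = 0): P = 1120/2 = 560. Consumer surplus = ½ × (560 - 408) × 304 = 23104.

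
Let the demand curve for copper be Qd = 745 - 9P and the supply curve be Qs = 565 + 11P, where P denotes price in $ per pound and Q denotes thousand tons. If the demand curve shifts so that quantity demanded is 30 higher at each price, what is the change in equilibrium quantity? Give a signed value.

Equating demand and supply, 745 - 9P = 565 + 11P gives 20P = 180, so P* = 9.
Substitute back: Q* = 745 - 9(9) = 664.
After the shift, demand is Qd = 775 - 9P.
New equilibrium: 210 = 20P, so P = 10.5 and Q = 680.5.
ΔQ = 680.5 - 664 = 16.5.

ΔQ = 16.5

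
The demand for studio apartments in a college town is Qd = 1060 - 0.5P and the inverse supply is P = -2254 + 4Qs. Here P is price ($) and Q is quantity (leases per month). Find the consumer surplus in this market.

Consumer surplus = 531441

Solving each curve for Q: Qs = 563.5 + 0.25P.
The market clears where 1060 - 0.5P = 563.5 + 0.25P. Rearranging, 0.75P = 496.5, hence P* = 662.
Plugging P* into demand: Q* = 1060 - 0.5(662) = 729.
Demand choke price (Qd = 0): P = 1060/0.5 = 2120. Consumer surplus = ½ × (2120 - 662) × 729 = 531441.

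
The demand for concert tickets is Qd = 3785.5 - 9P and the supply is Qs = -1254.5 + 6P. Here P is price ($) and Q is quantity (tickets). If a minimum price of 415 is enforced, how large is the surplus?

Surplus = 1185

Evaluating both curves at the floor price 415 gives Qd = 50.5, Qs = 1235.5.
Surplus = Qs - Qd = 1235.5 - 50.5 = 1185.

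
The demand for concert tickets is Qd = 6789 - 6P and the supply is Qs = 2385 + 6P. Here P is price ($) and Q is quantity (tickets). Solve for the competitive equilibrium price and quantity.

Equating demand and supply, 6789 - 6P = 2385 + 6P gives 12P = 4404, so P* = 367.
From the demand curve, Q* = 6789 - 6(367) = 4587.

P* = 367, Q* = 4587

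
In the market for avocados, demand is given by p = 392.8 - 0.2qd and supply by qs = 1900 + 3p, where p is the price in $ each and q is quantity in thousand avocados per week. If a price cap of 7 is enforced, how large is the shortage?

Rewriting in direct form: qd = 1964 - 5p.
With p fixed at 7, quantity demanded is 1929 and quantity supplied is 1921.
Shortage = qd - qs = 1929 - 1921 = 8.

Shortage = 8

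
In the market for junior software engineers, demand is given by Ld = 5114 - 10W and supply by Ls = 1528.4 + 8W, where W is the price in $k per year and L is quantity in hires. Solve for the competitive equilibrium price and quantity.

The market clears where 5114 - 10W = 1528.4 + 8W. Rearranging, 18W = 3585.6, hence W* = 199.2.
Substitute back: L* = 5114 - 10(199.2) = 3122.

W* = 199.2, L* = 3122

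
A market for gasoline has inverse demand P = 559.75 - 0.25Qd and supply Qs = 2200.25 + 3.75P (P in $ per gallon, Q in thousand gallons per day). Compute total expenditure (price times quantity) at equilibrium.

Inverting to quantity form: Qd = 2239 - 4P.
The market clears where 2239 - 4P = 2200.25 + 3.75P. Rearranging, 7.75P = 38.75, hence P* = 5.
Plugging P* into demand: Q* = 2239 - 4(5) = 2219.
Total expenditure = P* × Q* = 5 × 2219 = 11095.

Total expenditure = 11095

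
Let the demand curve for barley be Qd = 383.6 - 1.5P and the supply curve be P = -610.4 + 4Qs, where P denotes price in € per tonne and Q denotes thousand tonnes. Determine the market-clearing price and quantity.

In direct form, Qs = 152.6 + 0.25P.
Equating demand and supply, 383.6 - 1.5P = 152.6 + 0.25P gives 1.75P = 231, so P* = 132.
Substitute back: Q* = 383.6 - 1.5(132) = 185.6.

P* = 132, Q* = 185.6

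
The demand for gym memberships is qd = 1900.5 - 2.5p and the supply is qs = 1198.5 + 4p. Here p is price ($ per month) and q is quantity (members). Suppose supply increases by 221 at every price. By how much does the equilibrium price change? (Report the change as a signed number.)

Equating demand and supply, 1900.5 - 2.5p = 1198.5 + 4p gives 6.5p = 702, so p* = 108.
From the demand curve, q* = 1900.5 - 2.5(108) = 1630.5.
After the shift, supply is qs = 1419.5 + 4p.
New equilibrium: 481 = 6.5p, so p = 74 and q = 1715.5.
Δp = 74 - 108 = -34.

Δp = -34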